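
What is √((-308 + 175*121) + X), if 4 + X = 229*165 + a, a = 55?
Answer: √58703 ≈ 242.29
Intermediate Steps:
X = 37836 (X = -4 + (229*165 + 55) = -4 + (37785 + 55) = -4 + 37840 = 37836)
√((-308 + 175*121) + X) = √((-308 + 175*121) + 37836) = √((-308 + 21175) + 37836) = √(20867 + 37836) = √58703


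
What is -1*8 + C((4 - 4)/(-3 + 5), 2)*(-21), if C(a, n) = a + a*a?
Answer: -8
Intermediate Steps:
C(a, n) = a + a**2
-1*8 + C((4 - 4)/(-3 + 5), 2)*(-21) = -1*8 + (((4 - 4)/(-3 + 5))*(1 + (4 - 4)/(-3 + 5)))*(-21) = -8 + ((0/2)*(1 + 0/2))*(-21) = -8 + ((0*(1/2))*(1 + 0*(1/2)))*(-21) = -8 + (0*(1 + 0))*(-21) = -8 + (0*1)*(-21) = -8 + 0*(-21) = -8 + 0 = -8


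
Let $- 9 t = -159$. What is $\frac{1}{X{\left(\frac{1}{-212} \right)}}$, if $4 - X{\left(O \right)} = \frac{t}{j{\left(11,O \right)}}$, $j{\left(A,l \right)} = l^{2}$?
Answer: $- \frac{3}{2382020} \approx -1.2594 \cdot 10^{-6}$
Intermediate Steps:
$t = \frac{53}{3}$ ($t = \left(- \frac{1}{9}\right) \left(-159\right) = \frac{53}{3} \approx 17.667$)
$X{\left(O \right)} = 4 - \frac{53}{3 O^{2}}$
$\frac{1}{X{\left(\frac{1}{-212} \right)}} = \frac{1}{4 - \frac{53}{3 \cdot \frac{1}{44944}}} = \frac{1}{4 - \frac{2382032}{3}} = \frac{1}{- \frac{2382020}{3}} = - \frac{3}{2382020}$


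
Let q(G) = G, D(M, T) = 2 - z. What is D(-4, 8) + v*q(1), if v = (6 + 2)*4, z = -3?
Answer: 37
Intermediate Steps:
D(M, T) = 5 (D(M, T) = 2 - 1*(-3) = 2 + 3 = 5)
v = 32 (v = 8*4 = 32)
D(-4, 8) + v*q(1) = 5 + 32*1 = 5 + 32 = 37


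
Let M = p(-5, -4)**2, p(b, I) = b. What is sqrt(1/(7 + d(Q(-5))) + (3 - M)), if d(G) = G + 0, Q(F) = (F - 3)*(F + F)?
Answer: I*sqrt(166431)/87 ≈ 4.6892*I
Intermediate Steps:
Q(F) = 2*F*(-3 + F) (Q(F) = (-3 + F)*(2*F) = 2*F*(-3 + F))
d(G) = G
M = 25 (M = (-5)**2 = 25)
sqrt(1/(7 + d(Q(-5))) + (3 - M)) = sqrt(1/(7 + 2*(-5)*(-3 - 5)) + (3 - 1*25)) = sqrt(1/(7 + 2*(-5)*(-8)) + (3 - 25)) = sqrt(1/(7 + 80) - 22) = sqrt(1/87 - 22) = sqrt(-1913/87) = I*sqrt(166431)/87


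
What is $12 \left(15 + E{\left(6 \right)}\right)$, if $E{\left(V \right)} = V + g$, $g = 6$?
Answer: $324$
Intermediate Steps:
$E{\left(V \right)} = 6 + V$ ($E{\left(V \right)} = V + 6 = 6 + V$)
$12 \left(15 + E{\left(6 \right)}\right) = 12 \left(15 + \left(6 + 6\right)\right) = 12 \left(15 + 12\right) = 12 \cdot 27 = 324$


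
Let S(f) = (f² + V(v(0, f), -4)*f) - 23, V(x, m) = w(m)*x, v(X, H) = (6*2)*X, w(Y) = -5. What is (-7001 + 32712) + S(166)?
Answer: 53244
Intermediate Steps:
v(X, H) = 12*X
V(x, m) = -5*x
S(f) = -23 + f² (S(f) = (f² + (-60*0)*f) - 23 = (f² + (-5*0)*f) - 23 = (f² + 0*f) - 23 = (f² + 0) - 23 = f² - 23 = -23 + f²)
(-7001 + 32712) + S(166) = (-7001 + 32712) + (-23 + 166²) = 25711 + (-23 + 27556) = 25711 + 27533 = 53244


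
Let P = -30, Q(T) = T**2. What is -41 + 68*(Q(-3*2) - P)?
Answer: 4447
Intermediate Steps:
-41 + 68*(Q(-3*2) - P) = -41 + 68*((-3*2)**2 - 1*(-30)) = -41 + 68*((-6)**2 + 30) = -41 + 68*(36 + 30) = -41 + 68*66 = -41 + 4488 = 4447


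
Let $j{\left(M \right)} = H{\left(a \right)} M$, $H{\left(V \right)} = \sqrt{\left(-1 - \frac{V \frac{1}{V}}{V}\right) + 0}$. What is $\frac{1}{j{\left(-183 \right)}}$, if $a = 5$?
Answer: $\frac{i \sqrt{30}}{1098} \approx 0.0049884 i$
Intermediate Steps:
$H{\left(V \right)} = \sqrt{-1 - \frac{1}{V}}$ ($H{\left(V \right)} = \sqrt{\left(-1 - 1 \frac{1}{V}\right) + 0} = \sqrt{\left(-1 - \frac{1}{V}\right) + 0} = \sqrt{-1 - \frac{1}{V}}$)
$j{\left(M \right)} = \frac{i M \sqrt{30}}{5}$ ($j{\left(M \right)} = \sqrt{\frac{-1 - 5}{5}} M = \sqrt{\frac{1}{5} \left(-6\right)} M = \sqrt{- \frac{6}{5}} M = \frac{i \sqrt{30}}{5} M = \frac{i M \sqrt{30}}{5}$)
$\frac{1}{j{\left(-183 \right)}} = \frac{1}{\frac{1}{5} i \left(-183\right) \sqrt{30}} = \frac{1}{\left(- \frac{183}{5}\right) i \sqrt{30}} = \frac{i \sqrt{30}}{1098}$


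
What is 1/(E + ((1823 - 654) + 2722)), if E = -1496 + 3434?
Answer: 1/5829 ≈ 0.00017156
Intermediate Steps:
E = 1938
1/(E + ((1823 - 654) + 2722)) = 1/(1938 + ((1823 - 654) + 2722)) = 1/(1938 + (1169 + 2722)) = 1/(1938 + 3891) = 1/5829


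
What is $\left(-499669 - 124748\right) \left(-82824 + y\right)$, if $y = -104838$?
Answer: $117179343054$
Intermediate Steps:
$\left(-499669 - 124748\right) \left(-82824 + y\right) = \left(-499669 - 124748\right) \left(-82824 - 104838\right) = \left(-624417\right) \left(-187662\right) = 117179343054$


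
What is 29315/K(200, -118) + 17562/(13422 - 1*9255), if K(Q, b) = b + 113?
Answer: -8137853/1389 ≈ -5858.8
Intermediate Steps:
K(Q, b) = 113 + b
29315/K(200, -118) + 17562/(13422 - 1*9255) = 29315/(113 - 118) + 17562/(13422 - 1*9255) = 29315/(-5) + 17562/(13422 - 9255) = 29315*(-⅕) + 17562/4167 = -5863 + 17562*(1/4167) = -5863 + 5854/1389 = -8137853/1389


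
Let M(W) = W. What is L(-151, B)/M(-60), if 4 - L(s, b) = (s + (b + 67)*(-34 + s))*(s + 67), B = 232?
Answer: 232957/3 ≈ 77652.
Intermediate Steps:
L(s, b) = 4 - (67 + s)*(s + (-34 + s)*(67 + b)) (L(s, b) = 4 - (s + (b + 67)*(-34 + s))*(s + 67) = 4 - (s + (67 + b)*(-34 + s))*(67 + s) = 4 - (s + (-34 + s)*(67 + b))*(67 + s) = 4 - (67 + s)*(s + (-34 + s)*(67 + b)))
L(-151, B)/M(-60) = (152630 - 2278*(-151) - 68*(-151)² + 2278*232 - 1*232*(-151)² - 33*232*(-151))/(-60) = (152630 + 343978 - 68*22801 + 528496 - 1*232*22801 + 1156056)*(-1/60) = (152630 + 343978 - 1550468 + 528496 - 5289832 + 1156056)*(-1/60) = -4659140*(-1/60) = 232957/3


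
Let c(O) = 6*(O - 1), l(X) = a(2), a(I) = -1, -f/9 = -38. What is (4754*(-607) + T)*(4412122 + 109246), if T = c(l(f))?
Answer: -13047266423920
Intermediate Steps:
f = 342 (f = -9*(-38) = 342)
l(X) = -1
c(O) = -6 + 6*O (c(O) = 6*(-1 + O) = -6 + 6*O)
T = -12 (T = -6 + 6*(-1) = -6 - 6 = -12)
(4754*(-607) + T)*(4412122 + 109246) = (4754*(-607) - 12)*(4412122 + 109246) = (-2885678 - 12)*4521368 = -2885690*4521368 = -13047266423920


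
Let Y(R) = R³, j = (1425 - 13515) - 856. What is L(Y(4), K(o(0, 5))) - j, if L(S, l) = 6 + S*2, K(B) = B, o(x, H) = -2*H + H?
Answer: 13080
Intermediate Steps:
o(x, H) = -H
j = -12946 (j = -12090 - 856 = -12946)
L(S, l) = 6 + 2*S
L(Y(4), K(o(0, 5))) - j = (6 + 2*4³) - 1*(-12946) = (6 + 2*64) + 12946 = (6 + 128) + 12946 = 134 + 12946 = 13080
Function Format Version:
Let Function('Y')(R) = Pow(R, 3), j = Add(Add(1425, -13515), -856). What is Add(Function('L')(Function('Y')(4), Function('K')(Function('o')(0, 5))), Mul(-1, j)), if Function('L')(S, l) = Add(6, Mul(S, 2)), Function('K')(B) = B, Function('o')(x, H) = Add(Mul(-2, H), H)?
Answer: 13080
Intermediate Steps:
Function('o')(x, H) = Mul(-1, H)
j = -12946 (j = Add(-12090, -856) = -12946)
Function('L')(S, l) = Add(6, Mul(2, S))
Add(Function('L')(Function('Y')(4), Function('K')(Function('o')(0, 5))), Mul(-1, j)) = Add(Add(6, Mul(2, Pow(4, 3))), Mul(-1, -12946)) = Add(Add(6, Mul(2, 64)), 12946) = Add(Add(6, 128), 12946) = Add(134, 12946) = 13080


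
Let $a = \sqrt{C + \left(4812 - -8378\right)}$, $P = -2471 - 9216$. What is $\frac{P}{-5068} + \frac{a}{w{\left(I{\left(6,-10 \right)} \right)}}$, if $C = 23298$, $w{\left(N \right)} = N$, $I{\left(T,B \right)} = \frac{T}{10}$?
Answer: $\frac{11687}{5068} + \frac{10 \sqrt{9122}}{3} \approx 320.67$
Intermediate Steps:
$I{\left(T,B \right)} = \frac{T}{10}$ ($I{\left(T,B \right)} = T \frac{1}{10} = \frac{T}{10}$)
$P = -11687$ ($P = -2471 - 9216 = -11687$)
$a = 2 \sqrt{9122}$ ($a = \sqrt{23298 + \left(4812 - -8378\right)} = \sqrt{23298 + \left(4812 + 8378\right)} = \sqrt{23298 + 13190} = \sqrt{36488} = 2 \sqrt{9122} \approx 191.02$)
$\frac{P}{-5068} + \frac{a}{w{\left(I{\left(6,-10 \right)} \right)}} = - \frac{11687}{-5068} + \frac{2 \sqrt{9122}}{\frac{1}{10} \cdot 6} = \left(-11687\right) \left(- \frac{1}{5068}\right) + \frac{2 \sqrt{9122}}{\frac{3}{5}} = \frac{11687}{5068} + 2 \sqrt{9122} \cdot \frac{5}{3} = \frac{11687}{5068} + \frac{10 \sqrt{9122}}{3}$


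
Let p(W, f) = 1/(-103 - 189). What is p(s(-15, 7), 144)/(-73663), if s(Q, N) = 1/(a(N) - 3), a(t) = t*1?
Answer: 1/21509596 ≈ 4.6491e-8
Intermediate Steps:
a(t) = t
s(Q, N) = 1/(-3 + N) (s(Q, N) = 1/(N - 3) = 1/(-3 + N))
p(W, f) = -1/292 (p(W, f) = 1/(-292) = -1/292)
p(s(-15, 7), 144)/(-73663) = -1/292/(-73663) = -1/292*(-1/73663) = 1/21509596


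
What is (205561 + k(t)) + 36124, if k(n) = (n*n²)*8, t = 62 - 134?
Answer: -2744299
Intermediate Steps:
t = -72
k(n) = 8*n³ (k(n) = n³*8 = 8*n³)
(205561 + k(t)) + 36124 = (205561 + 8*(-72)³) + 36124 = (205561 + 8*(-373248)) + 36124 = (205561 - 2985984) + 36124 = -2780423 + 36124 = -2744299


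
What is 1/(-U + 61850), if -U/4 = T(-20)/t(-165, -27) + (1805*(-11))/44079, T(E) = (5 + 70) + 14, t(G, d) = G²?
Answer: 400016925/24740331305458 ≈ 1.6169e-5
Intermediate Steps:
T(E) = 89 (T(E) = 75 + 14 = 89)
U = 715505792/400016925 (U = -4*(89/((-165)²) + (1805*(-11))/44079) = -4*(89/27225 - 19855*1/44079) = -4*(89*(1/27225) - 19855/44079) = -4*(89/27225 - 19855/44079) = -4*(-178876448/400016925) = 715505792/400016925 ≈ 1.7887)
1/(-U + 61850) = 1/(-1*715505792/400016925 + 61850) = 1/(-715505792/400016925 + 61850) = 1/(24740331305458/400016925) = 400016925/24740331305458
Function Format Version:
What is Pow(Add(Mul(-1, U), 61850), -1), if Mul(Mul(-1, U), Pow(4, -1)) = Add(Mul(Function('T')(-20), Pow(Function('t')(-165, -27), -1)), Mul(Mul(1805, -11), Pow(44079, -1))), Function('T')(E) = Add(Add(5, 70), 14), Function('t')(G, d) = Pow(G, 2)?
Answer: Rational(400016925, 24740331305458) ≈ 1.6169e-5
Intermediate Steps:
Function('T')(E) = 89 (Function('T')(E) = Add(75, 14) = 89)
U = Rational(715505792, 400016925) (U = Mul(-4, Add(Mul(89, Pow(Pow(-165, 2), -1)), Mul(Mul(1805, -11), Pow(44079, -1)))) = Mul(-4, Add(Mul(89, Pow(27225, -1)), Mul(-19855, Rational(1, 44079)))) = Mul(-4, Add(Mul(89, Rational(1, 27225)), Rational(-19855, 44079))) = Mul(-4, Add(Rational(89, 27225), Rational(-19855, 44079))) = Mul(-4, Rational(-178876448, 400016925)) = Rational(715505792, 400016925) ≈ 1.7887)
Pow(Add(Mul(-1, U), 61850), -1) = Pow(Add(Mul(-1, Rational(715505792, 400016925)), 61850), -1) = Pow(Add(Rational(-715505792, 400016925), 61850), -1) = Pow(Rational(24740331305458, 400016925), -1) = Rational(400016925, 24740331305458)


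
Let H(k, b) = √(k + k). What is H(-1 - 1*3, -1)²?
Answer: -8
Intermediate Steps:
H(k, b) = √2*√k (H(k, b) = √(2*k) = √2*√k)
H(-1 - 1*3, -1)² = (√2*√(-1 - 1*3))² = (√2*√(-1 - 3))² = (√2*√(-4))² = (√2*(2*I))² = (2*I*√2)² = -8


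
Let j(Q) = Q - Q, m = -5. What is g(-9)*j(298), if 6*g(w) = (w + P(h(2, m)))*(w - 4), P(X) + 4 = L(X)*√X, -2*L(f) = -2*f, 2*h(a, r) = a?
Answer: 0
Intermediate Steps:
h(a, r) = a/2
j(Q) = 0
L(f) = f (L(f) = -(-1)*f = f)
P(X) = -4 + X^(3/2) (P(X) = -4 + X*√X = -4 + X^(3/2))
g(w) = (-4 + w)*(-3 + w)/6 (g(w) = ((w + (-4 + ((½)*2)^(3/2)))*(w - 4))/6 = ((w + (-4 + 1^(3/2)))*(-4 + w))/6 = ((w + (-4 + 1))*(-4 + w))/6 = ((w - 3)*(-4 + w))/6 = ((-3 + w)*(-4 + w))/6 = ((-4 + w)*(-3 + w))/6 = (-4 + w)*(-3 + w)/6)
g(-9)*j(298) = (2 - 7/6*(-9) + (⅙)*(-9)²)*0 = (2 + 21/2 + (⅙)*81)*0 = (2 + 21/2 + 27/2)*0 = 26*0 = 0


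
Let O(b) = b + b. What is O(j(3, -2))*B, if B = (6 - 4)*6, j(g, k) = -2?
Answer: -48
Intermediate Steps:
O(b) = 2*b
B = 12 (B = 2*6 = 12)
O(j(3, -2))*B = (2*(-2))*12 = -4*12 = -48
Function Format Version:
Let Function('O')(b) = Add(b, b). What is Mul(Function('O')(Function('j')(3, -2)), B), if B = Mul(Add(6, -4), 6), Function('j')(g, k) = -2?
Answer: -48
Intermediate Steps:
Function('O')(b) = Mul(2, b)
B = 12 (B = Mul(2, 6) = 12)
Mul(Function('O')(Function('j')(3, -2)), B) = Mul(Mul(2, -2), 12) = Mul(-4, 12) = -48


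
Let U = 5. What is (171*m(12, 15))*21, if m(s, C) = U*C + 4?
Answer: 283689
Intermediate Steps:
m(s, C) = 4 + 5*C (m(s, C) = 5*C + 4 = 4 + 5*C)
(171*m(12, 15))*21 = (171*(4 + 5*15))*21 = (171*(4 + 75))*21 = (171*79)*21 = 13509*21 = 283689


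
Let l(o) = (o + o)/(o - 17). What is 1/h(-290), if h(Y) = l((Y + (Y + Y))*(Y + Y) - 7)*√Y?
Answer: -126144*I*√290/73165985 ≈ -0.02936*I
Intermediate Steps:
l(o) = 2*o/(-17 + o) (l(o) = (2*o)/(-17 + o) = 2*o/(-17 + o))
h(Y) = 2*√Y*(-7 + 6*Y²)/(-24 + 6*Y²) (h(Y) = (2*((Y + (Y + Y))*(Y + Y) - 7)/(-17 + ((Y + (Y + Y))*(Y + Y) - 7)))*√Y = (2*((Y + 2*Y)*(2*Y) - 7)/(-17 + ((Y + 2*Y)*(2*Y) - 7)))*√Y = (2*((3*Y)*(2*Y) - 7)/(-17 + ((3*Y)*(2*Y) - 7)))*√Y = (2*(6*Y² - 7)/(-17 + (6*Y² - 7)))*√Y = (2*(-7 + 6*Y²)/(-17 + (-7 + 6*Y²)))*√Y = (2*(-7 + 6*Y²)/(-24 + 6*Y²))*√Y = 2*√Y*(-7 + 6*Y²)/(-24 + 6*Y²))
1/h(-290) = 1/(√(-290)*(-7 + 6*(-290)²)/(3*(-4 + (-290)²))) = 1/((I*√290)*(-7 + 6*84100)/(3*(-4 + 84100))) = 1/((⅓)*(I*√290)*(-7 + 504600)/84096) = 1/((⅓)*(I*√290)*(1/84096)*504593) = 1/(504593*I*√290/252288) = -126144*I*√290/73165985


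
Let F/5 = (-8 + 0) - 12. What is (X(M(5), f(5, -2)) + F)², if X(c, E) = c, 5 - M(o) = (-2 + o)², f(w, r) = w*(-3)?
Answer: 10816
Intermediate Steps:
f(w, r) = -3*w
M(o) = 5 - (-2 + o)²
F = -100 (F = 5*((-8 + 0) - 12) = 5*(-8 - 12) = 5*(-20) = -100)
(X(M(5), f(5, -2)) + F)² = ((5 - (-2 + 5)²) - 100)² = ((5 - 1*3²) - 100)² = ((5 - 1*9) - 100)² = ((5 - 9) - 100)² = (-4 - 100)² = (-104)² = 10816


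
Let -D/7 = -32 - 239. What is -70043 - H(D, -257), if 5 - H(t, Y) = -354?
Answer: -70402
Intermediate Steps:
D = 1897 (D = -7*(-32 - 239) = -7*(-271) = 1897)
H(t, Y) = 359 (H(t, Y) = 5 - 1*(-354) = 5 + 354 = 359)
-70043 - H(D, -257) = -70043 - 1*359 = -70043 - 359 = -70402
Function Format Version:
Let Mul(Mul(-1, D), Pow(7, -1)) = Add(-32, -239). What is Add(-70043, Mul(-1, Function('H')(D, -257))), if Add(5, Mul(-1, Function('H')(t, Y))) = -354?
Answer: -70402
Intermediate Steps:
D = 1897 (D = Mul(-7, Add(-32, -239)) = Mul(-7, -271) = 1897)
Function('H')(t, Y) = 359 (Function('H')(t, Y) = Add(5, Mul(-1, -354)) = Add(5, 354) = 359)
Add(-70043, Mul(-1, Function('H')(D, -257))) = Add(-70043, Mul(-1, 359)) = Add(-70043, -359) = -70402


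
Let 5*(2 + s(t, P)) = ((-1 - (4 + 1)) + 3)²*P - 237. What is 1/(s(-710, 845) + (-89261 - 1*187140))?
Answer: -5/1374647 ≈ -3.6373e-6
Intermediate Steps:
s(t, P) = -247/5 + 9*P/5 (s(t, P) = -2 + (((-1 - (4 + 1)) + 3)²*P - 237)/5 = -2 + (((-1 - 1*5) + 3)²*P - 237)/5 = -2 + (((-1 - 5) + 3)²*P - 237)/5 = -2 + ((-6 + 3)²*P - 237)/5 = -2 + ((-3)²*P - 237)/5 = -2 + (9*P - 237)/5 = -2 + (-237 + 9*P)/5 = -2 + (-237/5 + 9*P/5) = -247/5 + 9*P/5)
1/(s(-710, 845) + (-89261 - 1*187140)) = 1/((-247/5 + (9/5)*845) + (-89261 - 1*187140)) = 1/((-247/5 + 1521) + (-89261 - 187140)) = 1/(7358/5 - 276401) = 1/(-1374647/5) = -5/1374647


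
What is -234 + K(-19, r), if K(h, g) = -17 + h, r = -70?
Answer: -270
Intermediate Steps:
-234 + K(-19, r) = -234 + (-17 - 19) = -234 - 36 = -270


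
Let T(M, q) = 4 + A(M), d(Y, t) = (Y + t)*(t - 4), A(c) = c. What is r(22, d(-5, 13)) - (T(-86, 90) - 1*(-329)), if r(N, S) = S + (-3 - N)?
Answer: -200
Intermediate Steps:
d(Y, t) = (-4 + t)*(Y + t) (d(Y, t) = (Y + t)*(-4 + t) = (-4 + t)*(Y + t))
T(M, q) = 4 + M
r(N, S) = -3 + S - N
r(22, d(-5, 13)) - (T(-86, 90) - 1*(-329)) = (-3 + (13² - 4*(-5) - 4*13 - 5*13) - 1*22) - ((4 - 86) - 1*(-329)) = (-3 + (169 + 20 - 52 - 65) - 22) - (-82 + 329) = (-3 + 72 - 22) - 1*247 = 47 - 247 = -200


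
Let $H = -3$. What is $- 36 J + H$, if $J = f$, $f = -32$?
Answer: $1149$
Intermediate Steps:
$J = -32$
$- 36 J + H = \left(-36\right) \left(-32\right) - 3 = 1152 - 3 = 1149$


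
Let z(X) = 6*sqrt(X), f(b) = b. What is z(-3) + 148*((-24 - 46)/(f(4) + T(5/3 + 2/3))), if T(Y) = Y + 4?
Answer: -31080/31 + 6*I*sqrt(3) ≈ -1002.6 + 10.392*I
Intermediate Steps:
T(Y) = 4 + Y
z(-3) + 148*((-24 - 46)/(f(4) + T(5/3 + 2/3))) = 6*sqrt(-3) + 148*((-24 - 46)/(4 + (4 + (5/3 + 2/3)))) = 6*(I*sqrt(3)) + 148*(-70/(4 + (4 + (5*(1/3) + 2*(1/3))))) = 6*I*sqrt(3) + 148*(-70/(4 + (4 + (5/3 + 2/3)))) = 6*I*sqrt(3) + 148*(-70/(4 + (4 + 7/3))) = 6*I*sqrt(3) + 148*(-70/(4 + 19/3)) = 6*I*sqrt(3) + 148*(-70/31/3) = 6*I*sqrt(3) + 148*(-70*3/31) = 6*I*sqrt(3) + 148*(-210/31) = 6*I*sqrt(3) - 31080/31 = -31080/31 + 6*I*sqrt(3)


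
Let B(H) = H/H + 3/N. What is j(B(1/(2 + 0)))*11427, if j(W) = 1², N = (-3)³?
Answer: 11427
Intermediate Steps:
N = -27
B(H) = 8/9 (B(H) = H/H + 3/(-27) = 1 + 3*(-1/27) = 1 - ⅑ = 8/9)
j(W) = 1
j(B(1/(2 + 0)))*11427 = 1*11427 = 11427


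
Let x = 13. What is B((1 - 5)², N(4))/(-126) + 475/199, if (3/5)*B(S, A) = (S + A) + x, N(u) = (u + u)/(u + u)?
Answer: 24950/12537 ≈ 1.9901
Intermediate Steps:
N(u) = 1 (N(u) = (2*u)/((2*u)) = (2*u)*(1/(2*u)) = 1)
B(S, A) = 65/3 + 5*A/3 + 5*S/3 (B(S, A) = 5*((S + A) + 13)/3 = 5*((A + S) + 13)/3 = 5*(13 + A + S)/3 = 65/3 + 5*A/3 + 5*S/3)
B((1 - 5)², N(4))/(-126) + 475/199 = (65/3 + (5/3)*1 + 5*(1 - 5)²/3)/(-126) + 475/199 = (65/3 + 5/3 + (5/3)*(-4)²)*(-1/126) + 475*(1/199) = (65/3 + 5/3 + (5/3)*16)*(-1/126) + 475/199 = (65/3 + 5/3 + 80/3)*(-1/126) + 475/199 = 50*(-1/126) + 475/199 = -25/63 + 475/199 = 24950/12537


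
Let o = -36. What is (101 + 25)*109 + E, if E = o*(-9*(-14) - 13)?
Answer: 9666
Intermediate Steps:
E = -4068 (E = -36*(-9*(-14) - 13) = -36*(126 - 13) = -36*113 = -4068)
(101 + 25)*109 + E = (101 + 25)*109 - 4068 = 126*109 - 4068 = 13734 - 4068 = 9666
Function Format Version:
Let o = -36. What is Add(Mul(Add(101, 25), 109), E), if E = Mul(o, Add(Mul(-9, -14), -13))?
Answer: 9666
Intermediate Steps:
E = -4068 (E = Mul(-36, Add(Mul(-9, -14), -13)) = Mul(-36, Add(126, -13)) = Mul(-36, 113) = -4068)
Add(Mul(Add(101, 25), 109), E) = Add(Mul(Add(101, 25), 109), -4068) = Add(Mul(126, 109), -4068) = Add(13734, -4068) = 9666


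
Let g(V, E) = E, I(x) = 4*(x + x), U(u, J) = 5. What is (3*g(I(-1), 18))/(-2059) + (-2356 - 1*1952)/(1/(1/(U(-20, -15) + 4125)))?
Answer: -4546596/4251835 ≈ -1.0693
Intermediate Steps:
I(x) = 8*x (I(x) = 4*(2*x) = 8*x)
(3*g(I(-1), 18))/(-2059) + (-2356 - 1*1952)/(1/(1/(U(-20, -15) + 4125))) = (3*18)/(-2059) + (-2356 - 1*1952)/(1/(1/(5 + 4125))) = 54*(-1/2059) + (-2356 - 1952)/(1/(1/4130)) = -54/2059 - 4308/(1/(1/4130)) = -54/2059 - 4308/4130 = -54/2059 - 4308*1/4130 = -54/2059 - 2154/2065 = -4546596/4251835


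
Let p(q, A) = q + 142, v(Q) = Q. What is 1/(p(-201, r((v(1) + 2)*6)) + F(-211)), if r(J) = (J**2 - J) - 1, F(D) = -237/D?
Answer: -211/12212 ≈ -0.017278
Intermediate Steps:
r(J) = -1 + J**2 - J
p(q, A) = 142 + q
1/(p(-201, r((v(1) + 2)*6)) + F(-211)) = 1/((142 - 201) - 237/(-211)) = 1/(-59 - 237*(-1/211)) = 1/(-59 + 237/211) = 1/(-12212/211) = -211/12212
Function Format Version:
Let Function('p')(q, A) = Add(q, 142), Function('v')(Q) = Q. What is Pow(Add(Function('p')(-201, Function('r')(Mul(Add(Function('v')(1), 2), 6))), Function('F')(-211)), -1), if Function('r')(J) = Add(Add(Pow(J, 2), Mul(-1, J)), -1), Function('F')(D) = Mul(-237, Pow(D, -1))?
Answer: Rational(-211, 12212) ≈ -0.017278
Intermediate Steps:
Function('r')(J) = Add(-1, Pow(J, 2), Mul(-1, J))
Function('p')(q, A) = Add(142, q)
Pow(Add(Function('p')(-201, Function('r')(Mul(Add(Function('v')(1), 2), 6))), Function('F')(-211)), -1) = Pow(Add(Add(142, -201), Mul(-237, Pow(-211, -1))), -1) = Pow(Add(-59, Mul(-237, Rational(-1, 211))), -1) = Pow(Add(-59, Rational(237, 211)), -1) = Pow(Rational(-12212, 211), -1) = Rational(-211, 12212)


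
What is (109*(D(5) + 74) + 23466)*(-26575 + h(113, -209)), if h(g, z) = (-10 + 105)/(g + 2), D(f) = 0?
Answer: -19272547592/23 ≈ -8.3794e+8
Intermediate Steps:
h(g, z) = 95/(2 + g)
(109*(D(5) + 74) + 23466)*(-26575 + h(113, -209)) = (109*(0 + 74) + 23466)*(-26575 + 95/(2 + 113)) = (109*74 + 23466)*(-26575 + 95/115) = (8066 + 23466)*(-26575 + 95*(1/115)) = 31532*(-26575 + 19/23) = 31532*(-611206/23) = -19272547592/23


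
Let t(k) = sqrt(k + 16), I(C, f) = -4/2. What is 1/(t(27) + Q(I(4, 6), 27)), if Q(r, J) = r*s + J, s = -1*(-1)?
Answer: 25/582 - sqrt(43)/582 ≈ 0.031688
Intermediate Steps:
s = 1
I(C, f) = -2 (I(C, f) = -4*1/2 = -2)
Q(r, J) = J + r (Q(r, J) = r*1 + J = r + J = J + r)
t(k) = sqrt(16 + k)
1/(t(27) + Q(I(4, 6), 27)) = 1/(sqrt(16 + 27) + (27 - 2)) = 1/(sqrt(43) + 25) = 1/(25 + sqrt(43))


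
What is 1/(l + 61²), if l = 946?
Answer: 1/4667 ≈ 0.00021427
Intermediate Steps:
1/(l + 61²) = 1/(946 + 61²) = 1/(946 + 3721) = 1/4667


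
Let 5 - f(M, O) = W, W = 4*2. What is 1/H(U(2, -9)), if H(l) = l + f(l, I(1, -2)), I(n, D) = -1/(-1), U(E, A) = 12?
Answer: ⅑ ≈ 0.11111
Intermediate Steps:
I(n, D) = 1 (I(n, D) = -1*(-1) = 1)
W = 8
f(M, O) = -3 (f(M, O) = 5 - 1*8 = 5 - 8 = -3)
H(l) = -3 + l (H(l) = l - 3 = -3 + l)
1/H(U(2, -9)) = 1/(-3 + 12) = 1/9 = ⅑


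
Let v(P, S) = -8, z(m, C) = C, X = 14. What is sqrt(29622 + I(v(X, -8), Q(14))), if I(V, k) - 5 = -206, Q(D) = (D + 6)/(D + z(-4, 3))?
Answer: 3*sqrt(3269) ≈ 171.53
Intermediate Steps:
Q(D) = (6 + D)/(3 + D) (Q(D) = (D + 6)/(D + 3) = (6 + D)/(3 + D))
I(V, k) = -201 (I(V, k) = 5 - 206 = -201)
sqrt(29622 + I(v(X, -8), Q(14))) = sqrt(29622 - 201) = sqrt(29421) = 3*sqrt(3269)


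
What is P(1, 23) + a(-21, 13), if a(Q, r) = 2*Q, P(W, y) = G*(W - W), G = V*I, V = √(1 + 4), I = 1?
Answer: -42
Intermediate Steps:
V = √5 ≈ 2.2361
G = √5 (G = √5*1 = √5 ≈ 2.2361)
P(W, y) = 0 (P(W, y) = √5*(W - W) = √5*0 = 0)
P(1, 23) + a(-21, 13) = 0 + 2*(-21) = 0 - 42 = -42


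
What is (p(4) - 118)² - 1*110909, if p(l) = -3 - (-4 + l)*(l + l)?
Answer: -96268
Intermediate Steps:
p(l) = -3 - 2*l*(-4 + l) (p(l) = -3 - (-4 + l)*2*l = -3 - 2*l*(-4 + l))
(p(4) - 118)² - 1*110909 = ((-3 - 2*4² + 8*4) - 118)² - 1*110909 = ((-3 - 2*16 + 32) - 118)² - 110909 = ((-3 - 32 + 32) - 118)² - 110909 = (-3 - 118)² - 110909 = (-121)² - 110909 = 14641 - 110909 = -96268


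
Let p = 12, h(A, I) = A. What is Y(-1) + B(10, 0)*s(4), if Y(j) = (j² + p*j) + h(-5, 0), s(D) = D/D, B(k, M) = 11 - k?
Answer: -15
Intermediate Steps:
s(D) = 1
Y(j) = -5 + j² + 12*j (Y(j) = (j² + 12*j) - 5 = -5 + j² + 12*j)
Y(-1) + B(10, 0)*s(4) = (-5 + (-1)² + 12*(-1)) + (11 - 1*10)*1 = (-5 + 1 - 12) + (11 - 10)*1 = -16 + 1*1 = -16 + 1 = -15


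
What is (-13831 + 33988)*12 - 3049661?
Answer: -2807777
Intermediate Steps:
(-13831 + 33988)*12 - 3049661 = 20157*12 - 3049661 = 241884 - 3049661 = -2807777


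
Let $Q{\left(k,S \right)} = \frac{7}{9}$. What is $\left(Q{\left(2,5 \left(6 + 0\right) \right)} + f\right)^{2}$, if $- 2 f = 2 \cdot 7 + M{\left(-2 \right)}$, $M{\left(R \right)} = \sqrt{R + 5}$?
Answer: $\frac{12787}{324} + \frac{56 \sqrt{3}}{9} \approx 50.243$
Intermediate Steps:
$M{\left(R \right)} = \sqrt{5 + R}$
$Q{\left(k,S \right)} = \frac{7}{9}$ ($Q{\left(k,S \right)} = 7 \cdot \frac{1}{9} = \frac{7}{9}$)
$f = -7 - \frac{\sqrt{3}}{2}$ ($f = - \frac{2 \cdot 7 + \sqrt{5 - 2}}{2} = - \frac{14 + \sqrt{3}}{2} = -7 - \frac{\sqrt{3}}{2} \approx -7.866$)
$\left(Q{\left(2,5 \left(6 + 0\right) \right)} + f\right)^{2} = \left(\frac{7}{9} - \left(7 + \frac{\sqrt{3}}{2}\right)\right)^{2} = \left(- \frac{56}{9} - \frac{\sqrt{3}}{2}\right)^{2}$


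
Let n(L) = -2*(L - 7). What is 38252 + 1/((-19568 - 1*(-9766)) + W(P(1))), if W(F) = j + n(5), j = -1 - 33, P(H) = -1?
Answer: 376093663/9832 ≈ 38252.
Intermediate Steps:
n(L) = 14 - 2*L (n(L) = -2*(-7 + L) = 14 - 2*L)
j = -34
W(F) = -30 (W(F) = -34 + (14 - 2*5) = -34 + (14 - 10) = -34 + 4 = -30)
38252 + 1/((-19568 - 1*(-9766)) + W(P(1))) = 38252 + 1/((-19568 - 1*(-9766)) - 30) = 38252 + 1/((-19568 + 9766) - 30) = 38252 + 1/(-9802 - 30) = 38252 + 1/(-9832) = 38252 - 1/9832 = 376093663/9832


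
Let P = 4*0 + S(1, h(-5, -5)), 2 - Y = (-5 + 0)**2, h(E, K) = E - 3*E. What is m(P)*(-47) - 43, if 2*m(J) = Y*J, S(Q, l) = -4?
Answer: -2205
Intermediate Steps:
h(E, K) = -2*E
Y = -23 (Y = 2 - (-5 + 0)**2 = 2 - 1*(-5)**2 = 2 - 1*25 = 2 - 25 = -23)
P = -4 (P = 4*0 - 4 = 0 - 4 = -4)
m(J) = -23*J/2 (m(J) = (-23*J)/2 = -23*J/2)
m(P)*(-47) - 43 = -23/2*(-4)*(-47) - 43 = 46*(-47) - 43 = -2162 - 43 = -2205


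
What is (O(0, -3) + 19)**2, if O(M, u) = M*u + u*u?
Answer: 784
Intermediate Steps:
O(M, u) = u**2 + M*u (O(M, u) = M*u + u**2 = u**2 + M*u)
(O(0, -3) + 19)**2 = (-3*(0 - 3) + 19)**2 = (-3*(-3) + 19)**2 = (9 + 19)**2 = 28**2 = 784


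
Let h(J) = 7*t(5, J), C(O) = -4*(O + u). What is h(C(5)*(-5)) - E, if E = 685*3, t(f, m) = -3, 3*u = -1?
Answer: -2076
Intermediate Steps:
u = -⅓ (u = (⅓)*(-1) = -⅓ ≈ -0.33333)
C(O) = 4/3 - 4*O (C(O) = -4*(O - ⅓) = -4*(-⅓ + O) = 4/3 - 4*O)
E = 2055
h(J) = -21 (h(J) = 7*(-3) = -21)
h(C(5)*(-5)) - E = -21 - 1*2055 = -21 - 2055 = -2076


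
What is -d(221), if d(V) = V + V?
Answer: -442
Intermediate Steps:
d(V) = 2*V
-d(221) = -2*221 = -1*442 = -442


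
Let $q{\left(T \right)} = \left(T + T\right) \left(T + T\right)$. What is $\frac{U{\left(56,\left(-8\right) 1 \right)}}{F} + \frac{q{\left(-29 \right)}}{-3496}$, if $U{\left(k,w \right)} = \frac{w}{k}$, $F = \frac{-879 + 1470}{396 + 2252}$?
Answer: $- \frac{5793569}{3615738} \approx -1.6023$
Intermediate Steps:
$F = \frac{591}{2648} \approx 0.22319$
$q{\left(T \right)} = 4 T^{2}$ ($q{\left(T \right)} = 2 T 2 T = 4 T^{2}$)
$\frac{U{\left(56,\left(-8\right) 1 \right)}}{F} + \frac{q{\left(-29 \right)}}{-3496} = \frac{\left(-8\right) 1 \cdot \frac{1}{56}}{\frac{591}{2648}} + \frac{4 \left(-29\right)^{2}}{-3496} = \left(-8\right) \frac{1}{56} \cdot \frac{2648}{591} + 4 \cdot 841 \left(- \frac{1}{3496}\right) = \left(- \frac{1}{7}\right) \frac{2648}{591} + 3364 \left(- \frac{1}{3496}\right) = - \frac{2648}{4137} - \frac{841}{874} = - \frac{5793569}{3615738}$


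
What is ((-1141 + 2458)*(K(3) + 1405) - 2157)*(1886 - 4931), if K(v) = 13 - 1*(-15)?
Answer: -5740141680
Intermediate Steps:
K(v) = 28 (K(v) = 13 + 15 = 28)
((-1141 + 2458)*(K(3) + 1405) - 2157)*(1886 - 4931) = ((-1141 + 2458)*(28 + 1405) - 2157)*(1886 - 4931) = (1317*1433 - 2157)*(-3045) = (1887261 - 2157)*(-3045) = 1885104*(-3045) = -5740141680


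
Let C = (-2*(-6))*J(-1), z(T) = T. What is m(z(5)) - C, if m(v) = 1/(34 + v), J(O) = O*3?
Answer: 1405/39 ≈ 36.026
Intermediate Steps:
J(O) = 3*O
C = -36 (C = (-2*(-6))*(3*(-1)) = 12*(-3) = -36)
m(z(5)) - C = 1/(34 + 5) - 1*(-36) = 1/39 + 36 = 1405/39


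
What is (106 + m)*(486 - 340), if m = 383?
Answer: 71394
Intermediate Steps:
(106 + m)*(486 - 340) = (106 + 383)*(486 - 340) = 489*146 = 71394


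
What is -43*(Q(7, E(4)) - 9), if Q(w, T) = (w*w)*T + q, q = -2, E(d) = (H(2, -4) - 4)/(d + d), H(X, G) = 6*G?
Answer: 15695/2 ≈ 7847.5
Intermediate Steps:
E(d) = -14/d (E(d) = (6*(-4) - 4)/(d + d) = (-24 - 4)/((2*d)) = -14/d)
Q(w, T) = -2 + T*w**2 (Q(w, T) = (w*w)*T - 2 = w**2*T - 2 = T*w**2 - 2 = -2 + T*w**2)
-43*(Q(7, E(4)) - 9) = -43*((-2 - 14/4*7**2) - 9) = -43*((-2 - 14*1/4*49) - 9) = -43*((-2 - 7/2*49) - 9) = -43*((-2 - 343/2) - 9) = -43*(-347/2 - 9) = -43*(-365/2) = 15695/2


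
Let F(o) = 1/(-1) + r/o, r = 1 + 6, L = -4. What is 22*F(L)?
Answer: -121/2 ≈ -60.500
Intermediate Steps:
r = 7
F(o) = -1 + 7/o (F(o) = 1/(-1) + 7/o = 1*(-1) + 7/o = -1 + 7/o)
22*F(L) = 22*((7 - 1*(-4))/(-4)) = 22*(-(7 + 4)/4) = 22*(-¼*11) = 22*(-11/4) = -121/2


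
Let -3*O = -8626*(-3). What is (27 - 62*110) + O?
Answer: -15419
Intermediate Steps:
O = -8626 (O = -(-8626)*(-3)/3 = -⅓*25878 = -8626)
(27 - 62*110) + O = (27 - 62*110) - 8626 = (27 - 6820) - 8626 = -6793 - 8626 = -15419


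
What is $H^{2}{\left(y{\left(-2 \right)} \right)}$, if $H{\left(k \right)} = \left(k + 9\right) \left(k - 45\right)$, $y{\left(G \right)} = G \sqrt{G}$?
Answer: $160201 - 59472 i \sqrt{2} \approx 1.602 \cdot 10^{5} - 84106.0 i$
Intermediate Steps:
$y{\left(G \right)} = G^{\frac{3}{2}}$
$H{\left(k \right)} = \left(-45 + k\right) \left(9 + k\right)$ ($H{\left(k \right)} = \left(9 + k\right) \left(-45 + k\right) = \left(-45 + k\right) \left(9 + k\right)$)
$H^{2}{\left(y{\left(-2 \right)} \right)} = \left(-405 + \left(\left(-2\right)^{\frac{3}{2}}\right)^{2} - 36 \left(-2\right)^{\frac{3}{2}}\right)^{2} = \left(-405 + \left(- 2 i \sqrt{2}\right)^{2} - 36 \left(- 2 i \sqrt{2}\right)\right)^{2} = \left(-405 - 8 + 72 i \sqrt{2}\right)^{2} = \left(-413 + 72 i \sqrt{2}\right)^{2}$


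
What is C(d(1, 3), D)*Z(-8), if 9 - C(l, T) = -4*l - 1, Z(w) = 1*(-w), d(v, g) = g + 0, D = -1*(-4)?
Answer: 176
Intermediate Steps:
D = 4
d(v, g) = g
Z(w) = -w
C(l, T) = 10 + 4*l (C(l, T) = 9 - (-4*l - 1) = 9 - (-1 - 4*l) = 9 + (1 + 4*l) = 10 + 4*l)
C(d(1, 3), D)*Z(-8) = (10 + 4*3)*(-1*(-8)) = (10 + 12)*8 = 22*8 = 176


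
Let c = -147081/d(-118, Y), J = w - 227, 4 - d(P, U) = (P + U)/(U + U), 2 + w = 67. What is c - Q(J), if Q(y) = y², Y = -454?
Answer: -17821349/255 ≈ -69888.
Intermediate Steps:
w = 65 (w = -2 + 67 = 65)
d(P, U) = 4 - (P + U)/(2*U) (d(P, U) = 4 - (P + U)/(U + U) = 4 - (P + U)/(2*U))
J = -162 (J = 65 - 227 = -162)
c = -11129129/255 (c = -147081*(-908/(-1*(-118) + 7*(-454))) = -147081*(-908/(118 - 3178)) = -147081/((½)*(-1/454)*(-3060)) = -147081/765/227 = -147081*227/765 = -11129129/255 ≈ -43644.)
c - Q(J) = -11129129/255 - 1*(-162)² = -11129129/255 - 1*26244 = -11129129/255 - 26244 = -17821349/255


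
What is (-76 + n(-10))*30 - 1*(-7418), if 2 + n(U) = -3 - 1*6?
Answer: 4808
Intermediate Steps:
n(U) = -11 (n(U) = -2 + (-3 - 1*6) = -2 + (-3 - 6) = -2 - 9 = -11)
(-76 + n(-10))*30 - 1*(-7418) = (-76 - 11)*30 - 1*(-7418) = -87*30 + 7418 = -2610 + 7418 = 4808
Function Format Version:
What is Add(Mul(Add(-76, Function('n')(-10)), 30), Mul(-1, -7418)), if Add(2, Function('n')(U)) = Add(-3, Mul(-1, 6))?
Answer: 4808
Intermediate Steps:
Function('n')(U) = -11 (Function('n')(U) = Add(-2, Add(-3, Mul(-1, 6))) = Add(-2, Add(-3, -6)) = Add(-2, -9) = -11)
Add(Mul(Add(-76, Function('n')(-10)), 30), Mul(-1, -7418)) = Add(Mul(Add(-76, -11), 30), Mul(-1, -7418)) = Add(Mul(-87, 30), 7418) = Add(-2610, 7418) = 4808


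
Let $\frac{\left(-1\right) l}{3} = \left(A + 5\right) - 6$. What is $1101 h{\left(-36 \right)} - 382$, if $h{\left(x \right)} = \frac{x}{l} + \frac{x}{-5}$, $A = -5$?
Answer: $\frac{26716}{5} \approx 5343.2$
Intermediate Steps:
$l = 18$ ($l = - 3 \left(\left(-5 + 5\right) - 6\right) = - 3 \left(0 - 6\right) = \left(-3\right) \left(-6\right) = 18$)
$h{\left(x \right)} = - \frac{13 x}{90}$ ($h{\left(x \right)} = \frac{x}{18} + \frac{x}{-5} = x \frac{1}{18} + x \left(- \frac{1}{5}\right) = \frac{x}{18} - \frac{x}{5} = - \frac{13 x}{90}$)
$1101 h{\left(-36 \right)} - 382 = 1101 \left(\left(- \frac{13}{90}\right) \left(-36\right)\right) - 382 = 1101 \cdot \frac{26}{5} - 382 = \frac{28626}{5} - 382 = \frac{26716}{5}$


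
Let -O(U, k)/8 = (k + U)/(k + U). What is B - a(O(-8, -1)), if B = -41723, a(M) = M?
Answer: -41715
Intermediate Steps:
O(U, k) = -8 (O(U, k) = -8*(k + U)/(k + U) = -8*(U + k)/(U + k) = -8*1 = -8)
B - a(O(-8, -1)) = -41723 - 1*(-8) = -41723 + 8 = -41715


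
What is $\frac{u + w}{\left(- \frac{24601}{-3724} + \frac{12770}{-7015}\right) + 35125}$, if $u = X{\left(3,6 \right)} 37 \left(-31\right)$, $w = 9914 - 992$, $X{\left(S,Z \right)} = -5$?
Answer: $\frac{76579483204}{183545120607} \approx 0.41722$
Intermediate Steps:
$w = 8922$
$u = 5735$ ($u = \left(-5\right) 37 \left(-31\right) = \left(-185\right) \left(-31\right) = 5735$)
$\frac{u + w}{\left(- \frac{24601}{-3724} + \frac{12770}{-7015}\right) + 35125} = \frac{5735 + 8922}{\left(- \frac{24601}{-3724} + \frac{12770}{-7015}\right) + 35125} = \frac{14657}{\left(\left(-24601\right) \left(- \frac{1}{3724}\right) + 12770 \left(- \frac{1}{7015}\right)\right) + 35125} = \frac{14657}{\left(\frac{24601}{3724} - \frac{2554}{1403}\right) + 35125} = \frac{14657}{\frac{25004107}{5224772} + 35125} = \frac{14657}{\frac{183545120607}{5224772}} = 14657 \cdot \frac{5224772}{183545120607} = \frac{76579483204}{183545120607}$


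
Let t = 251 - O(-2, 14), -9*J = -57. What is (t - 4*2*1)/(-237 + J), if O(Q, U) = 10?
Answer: -699/692 ≈ -1.0101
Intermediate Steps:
J = 19/3 (J = -⅑*(-57) = 19/3 ≈ 6.3333)
t = 241 (t = 251 - 1*10 = 251 - 10 = 241)
(t - 4*2*1)/(-237 + J) = (241 - 4*2*1)/(-237 + 19/3) = (241 - 8*1)/(-692/3) = (241 - 8)*(-3/692) = 233*(-3/692) = -699/692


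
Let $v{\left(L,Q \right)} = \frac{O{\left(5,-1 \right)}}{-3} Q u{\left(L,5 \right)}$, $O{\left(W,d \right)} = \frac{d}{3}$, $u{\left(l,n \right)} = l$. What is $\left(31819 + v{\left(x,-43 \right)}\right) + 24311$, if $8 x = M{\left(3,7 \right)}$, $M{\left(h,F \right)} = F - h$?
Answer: $\frac{1010297}{18} \approx 56128.0$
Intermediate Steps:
$x = \frac{1}{2}$ ($x = \frac{7 - 3}{8} = \frac{1}{8} \cdot 4 = \frac{1}{2} \approx 0.5$)
$O{\left(W,d \right)} = \frac{d}{3}$ ($O{\left(W,d \right)} = d \frac{1}{3} = \frac{d}{3}$)
$v{\left(L,Q \right)} = \frac{L Q}{9}$ ($v{\left(L,Q \right)} = \frac{\frac{1}{3} \left(-1\right)}{-3} Q L = \left(- \frac{1}{3}\right) \left(- \frac{1}{3}\right) Q L = \frac{Q}{9} L = \frac{L Q}{9}$)
$\left(31819 + v{\left(x,-43 \right)}\right) + 24311 = \left(31819 + \frac{1}{9} \cdot \frac{1}{2} \left(-43\right)\right) + 24311 = \left(31819 - \frac{43}{18}\right) + 24311 = \frac{572699}{18} + 24311 = \frac{1010297}{18}$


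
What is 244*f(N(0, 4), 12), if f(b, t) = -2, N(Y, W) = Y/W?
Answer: -488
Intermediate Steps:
244*f(N(0, 4), 12) = 244*(-2) = -488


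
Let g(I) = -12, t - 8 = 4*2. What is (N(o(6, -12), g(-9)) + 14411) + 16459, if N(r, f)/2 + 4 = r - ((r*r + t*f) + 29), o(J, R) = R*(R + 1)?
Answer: -3396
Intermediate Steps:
t = 16 (t = 8 + 4*2 = 8 + 8 = 16)
o(J, R) = R*(1 + R)
N(r, f) = -66 - 32*f - 2*r² + 2*r (N(r, f) = -8 + 2*(r - ((r*r + 16*f) + 29)) = -8 + 2*(r - ((r² + 16*f) + 29)) = -8 + 2*(r - (29 + r² + 16*f)) = -8 + 2*(r + (-29 - r² - 16*f)) = -8 + 2*(-29 + r - r² - 16*f) = -8 + (-58 - 32*f - 2*r² + 2*r) = -66 - 32*f - 2*r² + 2*r)
(N(o(6, -12), g(-9)) + 14411) + 16459 = ((-66 - 32*(-12) - 2*144*(1 - 12)² + 2*(-12*(1 - 12))) + 14411) + 16459 = ((-66 + 384 - 2*(-12*(-11))² + 2*(-12*(-11))) + 14411) + 16459 = ((-66 + 384 - 2*132² + 2*132) + 14411) + 16459 = ((-66 + 384 - 2*17424 + 264) + 14411) + 16459 = ((-66 + 384 - 34848 + 264) + 14411) + 16459 = (-34266 + 14411) + 16459 = -19855 + 16459 = -3396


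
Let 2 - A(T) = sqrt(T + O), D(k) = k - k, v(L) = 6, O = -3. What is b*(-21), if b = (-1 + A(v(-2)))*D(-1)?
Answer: 0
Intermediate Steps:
D(k) = 0
A(T) = 2 - sqrt(-3 + T) (A(T) = 2 - sqrt(T - 3) = 2 - sqrt(-3 + T))
b = 0 (b = (-1 + (2 - sqrt(-3 + 6)))*0 = (-1 + (2 - sqrt(3)))*0 = (1 - sqrt(3))*0 = 0)
b*(-21) = 0*(-21) = 0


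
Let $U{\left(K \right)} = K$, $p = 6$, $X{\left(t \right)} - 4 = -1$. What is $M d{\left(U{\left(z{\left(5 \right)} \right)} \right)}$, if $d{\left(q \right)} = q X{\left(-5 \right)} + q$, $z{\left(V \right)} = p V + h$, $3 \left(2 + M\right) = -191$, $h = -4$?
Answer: $- \frac{20488}{3} \approx -6829.3$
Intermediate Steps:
$X{\left(t \right)} = 3$ ($X{\left(t \right)} = 4 - 1 = 3$)
$M = - \frac{197}{3}$ ($M = -2 + \frac{1}{3} \left(-191\right) = -2 - \frac{191}{3} = - \frac{197}{3} \approx -65.667$)
$z{\left(V \right)} = -4 + 6 V$ ($z{\left(V \right)} = 6 V - 4 = -4 + 6 V$)
$d{\left(q \right)} = 4 q$ ($d{\left(q \right)} = q 3 + q = 3 q + q = 4 q$)
$M d{\left(U{\left(z{\left(5 \right)} \right)} \right)} = - \frac{197 \cdot 4 \left(-4 + 6 \cdot 5\right)}{3} = - \frac{197 \cdot 4 \left(-4 + 30\right)}{3} = - \frac{197 \cdot 4 \cdot 26}{3} = \left(- \frac{197}{3}\right) 104 = - \frac{20488}{3}$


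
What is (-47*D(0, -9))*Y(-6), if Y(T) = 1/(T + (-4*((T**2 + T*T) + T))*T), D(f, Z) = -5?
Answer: 235/1578 ≈ 0.14892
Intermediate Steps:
Y(T) = 1/(T + T*(-8*T**2 - 4*T)) (Y(T) = 1/(T + (-4*((T**2 + T**2) + T))*T) = 1/(T + (-4*(2*T**2 + T))*T) = 1/(T + (-4*(T + 2*T**2))*T) = 1/(T + (-8*T**2 - 4*T)*T) = 1/(T + T*(-8*T**2 - 4*T)))
(-47*D(0, -9))*Y(-6) = (-47*(-5))*(-1/(-6*(-1 + 4*(-6) + 8*(-6)**2))) = 235*(-1*(-1/6)/(-1 - 24 + 8*36)) = 235*(-1*(-1/6)/(-1 - 24 + 288)) = 235*(-1*(-1/6)/263) = 235*(-1*(-1/6)*1/263) = 235*(1/1578) = 235/1578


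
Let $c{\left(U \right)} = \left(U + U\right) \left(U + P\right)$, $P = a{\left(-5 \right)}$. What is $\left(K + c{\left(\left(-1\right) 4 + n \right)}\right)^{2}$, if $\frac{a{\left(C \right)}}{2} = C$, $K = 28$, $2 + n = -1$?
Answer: $70756$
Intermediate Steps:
$n = -3$ ($n = -2 - 1 = -3$)
$a{\left(C \right)} = 2 C$
$P = -10$ ($P = 2 \left(-5\right) = -10$)
$c{\left(U \right)} = 2 U \left(-10 + U\right)$ ($c{\left(U \right)} = \left(U + U\right) \left(U - 10\right) = 2 U \left(-10 + U\right)$)
$\left(K + c{\left(\left(-1\right) 4 + n \right)}\right)^{2} = \left(28 + 2 \left(\left(-1\right) 4 - 3\right) \left(-10 - 7\right)\right)^{2} = \left(28 + 2 \left(-4 - 3\right) \left(-10 - 7\right)\right)^{2} = \left(28 + 2 \left(-7\right) \left(-10 - 7\right)\right)^{2} = \left(28 + 2 \left(-7\right) \left(-17\right)\right)^{2} = \left(28 + 238\right)^{2} = 266^{2} = 70756$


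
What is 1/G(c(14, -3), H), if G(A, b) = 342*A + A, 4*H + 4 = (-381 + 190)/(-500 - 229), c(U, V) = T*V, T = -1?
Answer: 1/1029 ≈ 0.00097182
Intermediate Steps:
c(U, V) = -V
H = -2725/2916 (H = -1 + ((-381 + 190)/(-500 - 229))/4 = -1 + (-191/(-729))/4 = -1 + (-191*(-1/729))/4 = -1 + (¼)*(191/729) = -1 + 191/2916 = -2725/2916 ≈ -0.93450)
G(A, b) = 343*A
1/G(c(14, -3), H) = 1/(343*(-1*(-3))) = 1/(343*3) = 1/1029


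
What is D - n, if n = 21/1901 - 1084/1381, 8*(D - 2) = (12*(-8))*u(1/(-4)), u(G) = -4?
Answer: 133295733/2625281 ≈ 50.774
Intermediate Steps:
D = 50 (D = 2 + ((12*(-8))*(-4))/8 = 2 + (-96*(-4))/8 = 2 + (⅛)*384 = 2 + 48 = 50)
n = -2031683/2625281 (n = 21*(1/1901) - 1084*1/1381 = 21/1901 - 1084/1381 = -2031683/2625281 ≈ -0.77389)
D - n = 50 - 1*(-2031683/2625281) = 50 + 2031683/2625281 = 133295733/2625281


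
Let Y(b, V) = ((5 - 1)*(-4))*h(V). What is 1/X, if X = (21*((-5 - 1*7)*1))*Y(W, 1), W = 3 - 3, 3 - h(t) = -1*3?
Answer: 1/24192 ≈ 4.1336e-5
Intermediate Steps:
h(t) = 6 (h(t) = 3 - (-1)*3 = 3 - 1*(-3) = 3 + 3 = 6)
W = 0
Y(b, V) = -96 (Y(b, V) = ((5 - 1)*(-4))*6 = (4*(-4))*6 = -16*6 = -96)
X = 24192 (X = (21*((-5 - 1*7)*1))*(-96) = (21*((-5 - 7)*1))*(-96) = (21*(-12*1))*(-96) = (21*(-12))*(-96) = -252*(-96) = 24192)
1/X = 1/24192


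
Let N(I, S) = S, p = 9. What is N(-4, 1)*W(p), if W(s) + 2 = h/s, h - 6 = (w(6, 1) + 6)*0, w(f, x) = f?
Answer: -4/3 ≈ -1.3333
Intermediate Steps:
h = 6 (h = 6 + (6 + 6)*0 = 6 + 12*0 = 6 + 0 = 6)
W(s) = -2 + 6/s
N(-4, 1)*W(p) = 1*(-2 + 6/9) = 1*(-2 + 6*(⅑)) = 1*(-2 + ⅔) = 1*(-4/3) = -4/3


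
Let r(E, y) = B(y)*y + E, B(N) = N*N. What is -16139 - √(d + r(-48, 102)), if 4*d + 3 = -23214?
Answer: -16139 - 51*√1623/2 ≈ -17166.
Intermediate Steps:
B(N) = N²
r(E, y) = E + y³ (r(E, y) = y²*y + E = y³ + E = E + y³)
d = -23217/4 (d = -¾ + (¼)*(-23214) = -¾ - 11607/2 = -23217/4 ≈ -5804.3)
-16139 - √(d + r(-48, 102)) = -16139 - √(-23217/4 + (-48 + 102³)) = -16139 - √(-23217/4 + (-48 + 1061208)) = -16139 - √(-23217/4 + 1061160) = -16139 - √(4221423/4) = -16139 - 51*√1623/2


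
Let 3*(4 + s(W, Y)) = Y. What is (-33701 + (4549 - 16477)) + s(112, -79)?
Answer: -136978/3 ≈ -45659.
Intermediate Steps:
s(W, Y) = -4 + Y/3
(-33701 + (4549 - 16477)) + s(112, -79) = (-33701 + (4549 - 16477)) + (-4 + (1/3)*(-79)) = (-33701 - 11928) + (-4 - 79/3) = -45629 - 91/3 = -136978/3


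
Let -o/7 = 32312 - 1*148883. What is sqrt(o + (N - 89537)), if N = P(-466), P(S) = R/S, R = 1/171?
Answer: sqrt(512546475063386)/26562 ≈ 852.33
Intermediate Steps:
R = 1/171 ≈ 0.0058480
o = 815997 (o = -7*(32312 - 1*148883) = -7*(32312 - 148883) = -7*(-116571) = 815997)
P(S) = 1/(171*S)
N = -1/79686 (N = (1/171)/(-466) = (1/171)*(-1/466) = -1/79686 ≈ -1.2549e-5)
sqrt(o + (N - 89537)) = sqrt(815997 + (-1/79686 - 89537)) = sqrt(815997 - 7134845383/79686) = sqrt(57888691559/79686) = sqrt(512546475063386)/26562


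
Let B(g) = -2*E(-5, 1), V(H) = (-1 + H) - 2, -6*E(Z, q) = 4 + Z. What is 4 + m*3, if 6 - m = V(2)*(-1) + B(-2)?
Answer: 20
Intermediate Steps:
E(Z, q) = -2/3 - Z/6 (E(Z, q) = -(4 + Z)/6 = -2/3 - Z/6)
V(H) = -3 + H
B(g) = -1/3 (B(g) = -2*(-2/3 - 1/6*(-5)) = -2*(-2/3 + 5/6) = -2*1/6 = -1/3)
m = 16/3 (m = 6 - ((-3 + 2)*(-1) - 1/3) = 6 - (-1*(-1) - 1/3) = 6 - (1 - 1/3) = 6 - 1*2/3 = 6 - 2/3 = 16/3 ≈ 5.3333)
4 + m*3 = 4 + (16/3)*3 = 4 + 16 = 20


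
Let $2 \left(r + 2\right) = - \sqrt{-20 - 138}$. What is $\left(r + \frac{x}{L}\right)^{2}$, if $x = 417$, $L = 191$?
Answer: $\frac{\left(-70 + 191 i \sqrt{158}\right)^{2}}{145924} \approx -39.466 - 2.3034 i$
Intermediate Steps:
$r = -2 - \frac{i \sqrt{158}}{2}$ ($r = -2 + \frac{\left(-1\right) \sqrt{-20 - 138}}{2} = -2 + \frac{\left(-1\right) \sqrt{-158}}{2} = -2 + \frac{\left(-1\right) i \sqrt{158}}{2} = -2 - \frac{i \sqrt{158}}{2} \approx -2.0 - 6.2849 i$)
$\left(r + \frac{x}{L}\right)^{2} = \left(\left(-2 - \frac{i \sqrt{158}}{2}\right) + \frac{417}{191}\right)^{2} = \left(\frac{35}{191} - \frac{i \sqrt{158}}{2}\right)^{2}$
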